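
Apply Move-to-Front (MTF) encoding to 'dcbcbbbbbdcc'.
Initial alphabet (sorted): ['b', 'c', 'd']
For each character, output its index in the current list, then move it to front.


MTF encoding:
'd': index 2 in ['b', 'c', 'd'] -> ['d', 'b', 'c']
'c': index 2 in ['d', 'b', 'c'] -> ['c', 'd', 'b']
'b': index 2 in ['c', 'd', 'b'] -> ['b', 'c', 'd']
'c': index 1 in ['b', 'c', 'd'] -> ['c', 'b', 'd']
'b': index 1 in ['c', 'b', 'd'] -> ['b', 'c', 'd']
'b': index 0 in ['b', 'c', 'd'] -> ['b', 'c', 'd']
'b': index 0 in ['b', 'c', 'd'] -> ['b', 'c', 'd']
'b': index 0 in ['b', 'c', 'd'] -> ['b', 'c', 'd']
'b': index 0 in ['b', 'c', 'd'] -> ['b', 'c', 'd']
'd': index 2 in ['b', 'c', 'd'] -> ['d', 'b', 'c']
'c': index 2 in ['d', 'b', 'c'] -> ['c', 'd', 'b']
'c': index 0 in ['c', 'd', 'b'] -> ['c', 'd', 'b']


Output: [2, 2, 2, 1, 1, 0, 0, 0, 0, 2, 2, 0]


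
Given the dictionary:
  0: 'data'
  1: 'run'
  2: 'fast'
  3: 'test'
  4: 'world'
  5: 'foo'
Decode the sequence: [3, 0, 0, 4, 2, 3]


Look up each index in the dictionary:
  3 -> 'test'
  0 -> 'data'
  0 -> 'data'
  4 -> 'world'
  2 -> 'fast'
  3 -> 'test'

Decoded: "test data data world fast test"


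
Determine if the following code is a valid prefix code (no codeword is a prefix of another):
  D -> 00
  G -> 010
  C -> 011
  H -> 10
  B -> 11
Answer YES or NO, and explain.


Checking each pair (does one codeword prefix another?):
  D='00' vs G='010': no prefix
  D='00' vs C='011': no prefix
  D='00' vs H='10': no prefix
  D='00' vs B='11': no prefix
  G='010' vs D='00': no prefix
  G='010' vs C='011': no prefix
  G='010' vs H='10': no prefix
  G='010' vs B='11': no prefix
  C='011' vs D='00': no prefix
  C='011' vs G='010': no prefix
  C='011' vs H='10': no prefix
  C='011' vs B='11': no prefix
  H='10' vs D='00': no prefix
  H='10' vs G='010': no prefix
  H='10' vs C='011': no prefix
  H='10' vs B='11': no prefix
  B='11' vs D='00': no prefix
  B='11' vs G='010': no prefix
  B='11' vs C='011': no prefix
  B='11' vs H='10': no prefix
No violation found over all pairs.

YES -- this is a valid prefix code. No codeword is a prefix of any other codeword.


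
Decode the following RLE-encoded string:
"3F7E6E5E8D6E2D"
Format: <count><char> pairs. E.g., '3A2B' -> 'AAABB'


Expanding each <count><char> pair:
  3F -> 'FFF'
  7E -> 'EEEEEEE'
  6E -> 'EEEEEE'
  5E -> 'EEEEE'
  8D -> 'DDDDDDDD'
  6E -> 'EEEEEE'
  2D -> 'DD'

Decoded = FFFEEEEEEEEEEEEEEEEEEDDDDDDDDEEEEEEDD


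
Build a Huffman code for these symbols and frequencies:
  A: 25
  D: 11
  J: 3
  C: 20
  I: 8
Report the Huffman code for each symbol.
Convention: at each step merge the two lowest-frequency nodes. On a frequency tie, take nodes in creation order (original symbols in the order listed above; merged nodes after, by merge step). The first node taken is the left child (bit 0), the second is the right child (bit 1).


Huffman tree construction:
Step 1: Merge J(3) + I(8) = 11
Step 2: Merge D(11) + (J+I)(11) = 22
Step 3: Merge C(20) + (D+(J+I))(22) = 42
Step 4: Merge A(25) + (C+(D+(J+I)))(42) = 67
Read each symbol's code off the tree from the root (left child = 0, right child = 1).

Codes:
  A: 0 (length 1)
  D: 110 (length 3)
  J: 1110 (length 4)
  C: 10 (length 2)
  I: 1111 (length 4)
Average code length: 142/67 = 2.1194 bits/symbol


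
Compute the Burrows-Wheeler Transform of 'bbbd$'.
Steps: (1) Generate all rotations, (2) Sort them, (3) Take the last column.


Rotations (sorted):
  0: $bbbd -> last char: d
  1: bbbd$ -> last char: $
  2: bbd$b -> last char: b
  3: bd$bb -> last char: b
  4: d$bbb -> last char: b


BWT = d$bbb


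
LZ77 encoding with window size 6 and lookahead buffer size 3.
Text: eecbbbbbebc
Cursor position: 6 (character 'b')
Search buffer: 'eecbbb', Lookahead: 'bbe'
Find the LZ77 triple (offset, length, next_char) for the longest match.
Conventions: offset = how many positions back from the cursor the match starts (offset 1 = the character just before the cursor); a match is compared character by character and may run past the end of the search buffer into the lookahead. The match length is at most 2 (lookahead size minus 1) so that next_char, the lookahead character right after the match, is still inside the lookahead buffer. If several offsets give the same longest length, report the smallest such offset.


Try each offset into the search buffer:
  offset=1 (pos 5, char 'b'): match length 2
  offset=2 (pos 4, char 'b'): match length 2
  offset=3 (pos 3, char 'b'): match length 2
  offset=4 (pos 2, char 'c'): match length 0
  offset=5 (pos 1, char 'e'): match length 0
  offset=6 (pos 0, char 'e'): match length 0
Longest match has length 2, found at offsets 1, 2, 3; take the smallest, offset 1.
next_char = character at position 6 + 2 = 8 -> 'e'

Best match: offset=1, length=2 (matching 'bb' starting at position 5)
LZ77 triple: (1, 2, 'e')


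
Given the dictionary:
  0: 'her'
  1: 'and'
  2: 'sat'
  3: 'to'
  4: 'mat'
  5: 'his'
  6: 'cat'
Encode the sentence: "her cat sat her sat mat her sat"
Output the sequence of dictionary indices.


Look up each word in the dictionary:
  'her' -> 0
  'cat' -> 6
  'sat' -> 2
  'her' -> 0
  'sat' -> 2
  'mat' -> 4
  'her' -> 0
  'sat' -> 2

Encoded: [0, 6, 2, 0, 2, 4, 0, 2]


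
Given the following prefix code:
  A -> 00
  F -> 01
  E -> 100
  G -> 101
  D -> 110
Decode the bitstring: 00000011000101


Decoding step by step:
Bits 00 -> A
Bits 00 -> A
Bits 00 -> A
Bits 110 -> D
Bits 00 -> A
Bits 101 -> G


Decoded message: AAADAG


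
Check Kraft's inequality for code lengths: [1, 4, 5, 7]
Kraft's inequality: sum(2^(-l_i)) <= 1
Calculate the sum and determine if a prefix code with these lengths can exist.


Sum = 2^(-1) + 2^(-4) + 2^(-5) + 2^(-7)
    = 0.5 + 0.0625 + 0.03125 + 0.0078125
    = 77/128 = 0.6015625
Since 0.6015625 <= 1, Kraft's inequality IS satisfied.
A prefix code with these lengths CAN exist.

Kraft sum = 0.6015625. Satisfied.


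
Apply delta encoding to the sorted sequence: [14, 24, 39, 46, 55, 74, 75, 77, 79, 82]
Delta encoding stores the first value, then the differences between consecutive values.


First value: 14
Deltas:
  24 - 14 = 10
  39 - 24 = 15
  46 - 39 = 7
  55 - 46 = 9
  74 - 55 = 19
  75 - 74 = 1
  77 - 75 = 2
  79 - 77 = 2
  82 - 79 = 3


Delta encoded: [14, 10, 15, 7, 9, 19, 1, 2, 2, 3]


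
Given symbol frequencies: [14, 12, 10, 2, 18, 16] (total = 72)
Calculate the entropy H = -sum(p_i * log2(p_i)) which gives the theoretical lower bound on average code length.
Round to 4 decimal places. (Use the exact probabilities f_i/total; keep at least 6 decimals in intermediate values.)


Per-symbol terms -p_i * log2(p_i) with p_i = f_i/72:
  p = 14/72 = 0.194444: log2(p) = -2.362570, -p*log2(p) = 0.459389
  p = 12/72 = 0.166667: log2(p) = -2.584963, -p*log2(p) = 0.430827
  p = 10/72 = 0.138889: log2(p) = -2.847997, -p*log2(p) = 0.395555
  p = 2/72 = 0.027778: log2(p) = -5.169925, -p*log2(p) = 0.143609
  p = 18/72 = 0.250000: log2(p) = -2.000000, -p*log2(p) = 0.500000
  p = 16/72 = 0.222222: log2(p) = -2.169925, -p*log2(p) = 0.482206
H = 0.459389 + 0.430827 + 0.395555 + 0.143609 + 0.500000 + 0.482206 = 2.411586

H = 2.4116 bits/symbol


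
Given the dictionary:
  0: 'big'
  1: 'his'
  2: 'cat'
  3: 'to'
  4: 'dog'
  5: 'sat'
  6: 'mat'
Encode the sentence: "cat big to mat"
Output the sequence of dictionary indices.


Look up each word in the dictionary:
  'cat' -> 2
  'big' -> 0
  'to' -> 3
  'mat' -> 6

Encoded: [2, 0, 3, 6]


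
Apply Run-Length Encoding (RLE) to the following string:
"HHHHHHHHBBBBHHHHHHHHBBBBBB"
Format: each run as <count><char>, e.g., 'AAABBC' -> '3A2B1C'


Scanning runs left to right:
  i=0: run of 'H' x 8 -> '8H'
  i=8: run of 'B' x 4 -> '4B'
  i=12: run of 'H' x 8 -> '8H'
  i=20: run of 'B' x 6 -> '6B'

RLE = 8H4B8H6B


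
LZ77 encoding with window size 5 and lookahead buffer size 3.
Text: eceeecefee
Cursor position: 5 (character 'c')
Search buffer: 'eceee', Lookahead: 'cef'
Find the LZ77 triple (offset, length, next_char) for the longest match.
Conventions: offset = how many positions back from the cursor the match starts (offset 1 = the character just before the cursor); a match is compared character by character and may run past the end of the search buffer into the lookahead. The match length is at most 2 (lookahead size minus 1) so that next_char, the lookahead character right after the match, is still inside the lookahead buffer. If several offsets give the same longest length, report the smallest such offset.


Try each offset into the search buffer:
  offset=1 (pos 4, char 'e'): match length 0
  offset=2 (pos 3, char 'e'): match length 0
  offset=3 (pos 2, char 'e'): match length 0
  offset=4 (pos 1, char 'c'): match length 2
  offset=5 (pos 0, char 'e'): match length 0
Longest match has length 2 at offset 4.
next_char = character at position 5 + 2 = 7 -> 'f'

Best match: offset=4, length=2 (matching 'ce' starting at position 1)
LZ77 triple: (4, 2, 'f')


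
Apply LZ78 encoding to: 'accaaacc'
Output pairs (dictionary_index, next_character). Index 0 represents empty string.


LZ78 encoding steps:
Dictionary: {0: ''}
Step 1: w='' (idx 0), next='a' -> output (0, 'a'), add 'a' as idx 1
Step 2: w='' (idx 0), next='c' -> output (0, 'c'), add 'c' as idx 2
Step 3: w='c' (idx 2), next='a' -> output (2, 'a'), add 'ca' as idx 3
Step 4: w='a' (idx 1), next='a' -> output (1, 'a'), add 'aa' as idx 4
Step 5: w='c' (idx 2), next='c' -> output (2, 'c'), add 'cc' as idx 5


Encoded: [(0, 'a'), (0, 'c'), (2, 'a'), (1, 'a'), (2, 'c')]


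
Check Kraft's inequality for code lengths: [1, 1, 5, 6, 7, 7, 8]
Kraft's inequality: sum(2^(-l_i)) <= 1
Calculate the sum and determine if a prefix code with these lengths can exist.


Sum = 2^(-1) + 2^(-1) + 2^(-5) + 2^(-6) + 2^(-7) + 2^(-7) + 2^(-8)
    = 0.5 + 0.5 + 0.03125 + 0.015625 + 0.0078125 + 0.0078125 + 0.00390625
    = 273/256 = 1.06640625
Since 1.06640625 > 1, Kraft's inequality is NOT satisfied.
A prefix code with these lengths CANNOT exist.

Kraft sum = 1.06640625. Not satisfied.


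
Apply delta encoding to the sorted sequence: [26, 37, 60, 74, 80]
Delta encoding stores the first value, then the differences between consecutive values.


First value: 26
Deltas:
  37 - 26 = 11
  60 - 37 = 23
  74 - 60 = 14
  80 - 74 = 6


Delta encoded: [26, 11, 23, 14, 6]


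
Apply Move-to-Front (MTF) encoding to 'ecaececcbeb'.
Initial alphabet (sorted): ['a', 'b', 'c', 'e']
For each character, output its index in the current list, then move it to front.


MTF encoding:
'e': index 3 in ['a', 'b', 'c', 'e'] -> ['e', 'a', 'b', 'c']
'c': index 3 in ['e', 'a', 'b', 'c'] -> ['c', 'e', 'a', 'b']
'a': index 2 in ['c', 'e', 'a', 'b'] -> ['a', 'c', 'e', 'b']
'e': index 2 in ['a', 'c', 'e', 'b'] -> ['e', 'a', 'c', 'b']
'c': index 2 in ['e', 'a', 'c', 'b'] -> ['c', 'e', 'a', 'b']
'e': index 1 in ['c', 'e', 'a', 'b'] -> ['e', 'c', 'a', 'b']
'c': index 1 in ['e', 'c', 'a', 'b'] -> ['c', 'e', 'a', 'b']
'c': index 0 in ['c', 'e', 'a', 'b'] -> ['c', 'e', 'a', 'b']
'b': index 3 in ['c', 'e', 'a', 'b'] -> ['b', 'c', 'e', 'a']
'e': index 2 in ['b', 'c', 'e', 'a'] -> ['e', 'b', 'c', 'a']
'b': index 1 in ['e', 'b', 'c', 'a'] -> ['b', 'e', 'c', 'a']


Output: [3, 3, 2, 2, 2, 1, 1, 0, 3, 2, 1]


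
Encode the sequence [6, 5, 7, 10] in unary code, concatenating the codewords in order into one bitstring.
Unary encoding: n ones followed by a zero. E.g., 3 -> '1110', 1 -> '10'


Encode each number as n ones followed by a terminating 0:
  6 -> 1111110 (7 bits)
  5 -> 111110 (6 bits)
  7 -> 11111110 (8 bits)
  10 -> 11111111110 (11 bits)
Total length = 7 + 6 + 8 + 11 = 32 bits.

Unary([6, 5, 7, 10]) = 11111101111101111111011111111110 (32 bits)


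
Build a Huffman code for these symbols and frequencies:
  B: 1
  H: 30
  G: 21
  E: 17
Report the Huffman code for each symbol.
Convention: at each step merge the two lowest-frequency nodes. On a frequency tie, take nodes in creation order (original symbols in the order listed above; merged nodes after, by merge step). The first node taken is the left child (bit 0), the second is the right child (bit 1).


Huffman tree construction:
Step 1: Merge B(1) + E(17) = 18
Step 2: Merge (B+E)(18) + G(21) = 39
Step 3: Merge H(30) + ((B+E)+G)(39) = 69
Read each symbol's code off the tree from the root (left child = 0, right child = 1).

Codes:
  B: 100 (length 3)
  H: 0 (length 1)
  G: 11 (length 2)
  E: 101 (length 3)
Average code length: 126/69 = 1.8261 bits/symbol


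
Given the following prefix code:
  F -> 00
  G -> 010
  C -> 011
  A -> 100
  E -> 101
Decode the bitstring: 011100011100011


Decoding step by step:
Bits 011 -> C
Bits 100 -> A
Bits 011 -> C
Bits 100 -> A
Bits 011 -> C


Decoded message: CACAC


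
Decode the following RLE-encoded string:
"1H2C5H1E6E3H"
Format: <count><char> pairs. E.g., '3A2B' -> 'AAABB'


Expanding each <count><char> pair:
  1H -> 'H'
  2C -> 'CC'
  5H -> 'HHHHH'
  1E -> 'E'
  6E -> 'EEEEEE'
  3H -> 'HHH'

Decoded = HCCHHHHHEEEEEEEHHH


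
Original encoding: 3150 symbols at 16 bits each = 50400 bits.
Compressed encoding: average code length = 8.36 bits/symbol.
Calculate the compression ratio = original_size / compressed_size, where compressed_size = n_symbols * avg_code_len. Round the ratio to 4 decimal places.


original_size = n_symbols * orig_bits = 3150 * 16 = 50400 bits
compressed_size = n_symbols * avg_code_len = 3150 * 8.36 = 26334.0 bits
ratio = original_size / compressed_size = 50400 / 26334.0 = 1.9139

Compression ratio = 1.9139


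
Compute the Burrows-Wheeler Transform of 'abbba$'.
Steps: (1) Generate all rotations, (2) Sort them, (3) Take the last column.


Rotations (sorted):
  0: $abbba -> last char: a
  1: a$abbb -> last char: b
  2: abbba$ -> last char: $
  3: ba$abb -> last char: b
  4: bba$ab -> last char: b
  5: bbba$a -> last char: a


BWT = ab$bba


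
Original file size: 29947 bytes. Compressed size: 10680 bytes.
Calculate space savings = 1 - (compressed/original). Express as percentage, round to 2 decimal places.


ratio = compressed/original = 10680/29947 = 0.35663
savings = 1 - ratio = 1 - 0.35663 = 0.64337
as a percentage: 0.64337 * 100 = 64.34%

Space savings = 1 - 10680/29947 = 64.34%


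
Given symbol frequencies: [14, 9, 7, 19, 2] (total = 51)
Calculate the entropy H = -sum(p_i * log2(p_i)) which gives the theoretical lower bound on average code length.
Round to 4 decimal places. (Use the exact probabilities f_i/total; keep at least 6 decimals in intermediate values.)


Per-symbol terms -p_i * log2(p_i) with p_i = f_i/51:
  p = 14/51 = 0.274510: log2(p) = -1.865070, -p*log2(p) = 0.511980
  p = 9/51 = 0.176471: log2(p) = -2.502500, -p*log2(p) = 0.441618
  p = 7/51 = 0.137255: log2(p) = -2.865070, -p*log2(p) = 0.393245
  p = 19/51 = 0.372549: log2(p) = -1.424498, -p*log2(p) = 0.530695
  p = 2/51 = 0.039216: log2(p) = -4.672425, -p*log2(p) = 0.183232
H = 0.511980 + 0.441618 + 0.393245 + 0.530695 + 0.183232 = 2.060770

H = 2.0608 bits/symbol


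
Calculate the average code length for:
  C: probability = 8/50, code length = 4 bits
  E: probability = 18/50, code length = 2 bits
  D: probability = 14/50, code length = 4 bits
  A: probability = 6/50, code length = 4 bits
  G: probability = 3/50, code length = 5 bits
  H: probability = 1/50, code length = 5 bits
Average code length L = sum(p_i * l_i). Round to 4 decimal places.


Weighted contributions p_i * l_i:
  C: (8/50) * 4 = 32/50
  E: (18/50) * 2 = 36/50
  D: (14/50) * 4 = 56/50
  A: (6/50) * 4 = 24/50
  G: (3/50) * 5 = 15/50
  H: (1/50) * 5 = 5/50
Sum = (32 + 36 + 56 + 24 + 15 + 5)/50 = 168/50

L = 168/50 = 3.3600 bits/symbol


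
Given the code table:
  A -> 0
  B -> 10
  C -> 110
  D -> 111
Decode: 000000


Decoding:
0 -> A
0 -> A
0 -> A
0 -> A
0 -> A
0 -> A


Result: AAAAAA


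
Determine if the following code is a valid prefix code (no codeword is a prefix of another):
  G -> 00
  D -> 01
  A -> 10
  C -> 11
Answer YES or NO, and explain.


Checking each pair (does one codeword prefix another?):
  G='00' vs D='01': no prefix
  G='00' vs A='10': no prefix
  G='00' vs C='11': no prefix
  D='01' vs G='00': no prefix
  D='01' vs A='10': no prefix
  D='01' vs C='11': no prefix
  A='10' vs G='00': no prefix
  A='10' vs D='01': no prefix
  A='10' vs C='11': no prefix
  C='11' vs G='00': no prefix
  C='11' vs D='01': no prefix
  C='11' vs A='10': no prefix
No violation found over all pairs.

YES -- this is a valid prefix code. No codeword is a prefix of any other codeword.


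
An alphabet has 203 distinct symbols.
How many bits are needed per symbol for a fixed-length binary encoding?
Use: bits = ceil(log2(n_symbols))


log2(203) = 7.6653
Bracket: 2^7 = 128 < 203 <= 2^8 = 256
So ceil(log2(203)) = 8

bits = ceil(log2(203)) = ceil(7.6653) = 8 bits


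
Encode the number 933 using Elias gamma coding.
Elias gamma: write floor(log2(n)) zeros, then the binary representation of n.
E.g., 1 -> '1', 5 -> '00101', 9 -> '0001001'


num_bits = floor(log2(933)) + 1 = 10
leading_zeros = num_bits - 1 = 9
binary(933) = 1110100101

Elias gamma(933) = '000000000' + '1110100101' = 0000000001110100101 (19 bits)


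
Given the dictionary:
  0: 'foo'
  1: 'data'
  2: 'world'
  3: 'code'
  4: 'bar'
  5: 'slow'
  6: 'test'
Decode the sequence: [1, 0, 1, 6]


Look up each index in the dictionary:
  1 -> 'data'
  0 -> 'foo'
  1 -> 'data'
  6 -> 'test'

Decoded: "data foo data test"


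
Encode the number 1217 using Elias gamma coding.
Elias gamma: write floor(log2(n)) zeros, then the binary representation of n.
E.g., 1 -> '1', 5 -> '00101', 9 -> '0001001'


num_bits = floor(log2(1217)) + 1 = 11
leading_zeros = num_bits - 1 = 10
binary(1217) = 10011000001

Elias gamma(1217) = '0000000000' + '10011000001' = 000000000010011000001 (21 bits)


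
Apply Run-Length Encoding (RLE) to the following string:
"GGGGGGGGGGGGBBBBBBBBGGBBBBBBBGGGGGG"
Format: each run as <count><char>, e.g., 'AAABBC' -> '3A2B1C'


Scanning runs left to right:
  i=0: run of 'G' x 12 -> '12G'
  i=12: run of 'B' x 8 -> '8B'
  i=20: run of 'G' x 2 -> '2G'
  i=22: run of 'B' x 7 -> '7B'
  i=29: run of 'G' x 6 -> '6G'

RLE = 12G8B2G7B6G


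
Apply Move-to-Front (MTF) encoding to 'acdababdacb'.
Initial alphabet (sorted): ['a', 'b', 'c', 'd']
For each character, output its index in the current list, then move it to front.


MTF encoding:
'a': index 0 in ['a', 'b', 'c', 'd'] -> ['a', 'b', 'c', 'd']
'c': index 2 in ['a', 'b', 'c', 'd'] -> ['c', 'a', 'b', 'd']
'd': index 3 in ['c', 'a', 'b', 'd'] -> ['d', 'c', 'a', 'b']
'a': index 2 in ['d', 'c', 'a', 'b'] -> ['a', 'd', 'c', 'b']
'b': index 3 in ['a', 'd', 'c', 'b'] -> ['b', 'a', 'd', 'c']
'a': index 1 in ['b', 'a', 'd', 'c'] -> ['a', 'b', 'd', 'c']
'b': index 1 in ['a', 'b', 'd', 'c'] -> ['b', 'a', 'd', 'c']
'd': index 2 in ['b', 'a', 'd', 'c'] -> ['d', 'b', 'a', 'c']
'a': index 2 in ['d', 'b', 'a', 'c'] -> ['a', 'd', 'b', 'c']
'c': index 3 in ['a', 'd', 'b', 'c'] -> ['c', 'a', 'd', 'b']
'b': index 3 in ['c', 'a', 'd', 'b'] -> ['b', 'c', 'a', 'd']


Output: [0, 2, 3, 2, 3, 1, 1, 2, 2, 3, 3]


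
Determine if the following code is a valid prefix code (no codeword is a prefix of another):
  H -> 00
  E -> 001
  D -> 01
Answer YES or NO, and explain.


Checking each pair (does one codeword prefix another?):
  H='00' vs E='001': prefix -- VIOLATION

NO -- this is NOT a valid prefix code. H (00) is a prefix of E (001).


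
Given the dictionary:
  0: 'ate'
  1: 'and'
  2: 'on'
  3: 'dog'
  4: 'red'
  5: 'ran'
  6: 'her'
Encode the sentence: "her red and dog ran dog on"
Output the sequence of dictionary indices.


Look up each word in the dictionary:
  'her' -> 6
  'red' -> 4
  'and' -> 1
  'dog' -> 3
  'ran' -> 5
  'dog' -> 3
  'on' -> 2

Encoded: [6, 4, 1, 3, 5, 3, 2]


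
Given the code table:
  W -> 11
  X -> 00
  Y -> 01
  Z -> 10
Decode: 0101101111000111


Decoding:
01 -> Y
01 -> Y
10 -> Z
11 -> W
11 -> W
00 -> X
01 -> Y
11 -> W


Result: YYZWWXYW


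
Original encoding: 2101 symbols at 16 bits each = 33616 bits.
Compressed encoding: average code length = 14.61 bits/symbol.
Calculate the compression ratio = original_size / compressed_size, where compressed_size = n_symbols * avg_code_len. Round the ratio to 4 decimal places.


original_size = n_symbols * orig_bits = 2101 * 16 = 33616 bits
compressed_size = n_symbols * avg_code_len = 2101 * 14.61 = 30695.61 bits
ratio = original_size / compressed_size = 33616 / 30695.61 = 1.0951

Compression ratio = 1.0951


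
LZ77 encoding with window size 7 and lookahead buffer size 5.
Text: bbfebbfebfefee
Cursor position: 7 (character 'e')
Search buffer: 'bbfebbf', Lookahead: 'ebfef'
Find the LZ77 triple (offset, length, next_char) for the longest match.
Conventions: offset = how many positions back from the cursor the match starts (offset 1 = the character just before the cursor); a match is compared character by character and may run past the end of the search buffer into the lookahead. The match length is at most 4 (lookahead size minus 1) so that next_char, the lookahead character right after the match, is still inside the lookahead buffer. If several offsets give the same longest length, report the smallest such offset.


Try each offset into the search buffer:
  offset=1 (pos 6, char 'f'): match length 0
  offset=2 (pos 5, char 'b'): match length 0
  offset=3 (pos 4, char 'b'): match length 0
  offset=4 (pos 3, char 'e'): match length 2
  offset=5 (pos 2, char 'f'): match length 0
  offset=6 (pos 1, char 'b'): match length 0
  offset=7 (pos 0, char 'b'): match length 0
Longest match has length 2 at offset 4.
next_char = character at position 7 + 2 = 9 -> 'f'

Best match: offset=4, length=2 (matching 'eb' starting at position 3)
LZ77 triple: (4, 2, 'f')


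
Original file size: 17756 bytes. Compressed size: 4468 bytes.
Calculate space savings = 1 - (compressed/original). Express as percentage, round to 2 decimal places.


ratio = compressed/original = 4468/17756 = 0.251633
savings = 1 - ratio = 1 - 0.251633 = 0.748367
as a percentage: 0.748367 * 100 = 74.84%

Space savings = 1 - 4468/17756 = 74.84%


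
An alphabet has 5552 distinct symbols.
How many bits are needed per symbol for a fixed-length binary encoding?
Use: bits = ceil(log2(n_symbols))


log2(5552) = 12.4388
Bracket: 2^12 = 4096 < 5552 <= 2^13 = 8192
So ceil(log2(5552)) = 13

bits = ceil(log2(5552)) = ceil(12.4388) = 13 bits


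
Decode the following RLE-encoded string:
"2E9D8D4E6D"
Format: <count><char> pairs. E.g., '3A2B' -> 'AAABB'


Expanding each <count><char> pair:
  2E -> 'EE'
  9D -> 'DDDDDDDDD'
  8D -> 'DDDDDDDD'
  4E -> 'EEEE'
  6D -> 'DDDDDD'

Decoded = EEDDDDDDDDDDDDDDDDDEEEEDDDDDD


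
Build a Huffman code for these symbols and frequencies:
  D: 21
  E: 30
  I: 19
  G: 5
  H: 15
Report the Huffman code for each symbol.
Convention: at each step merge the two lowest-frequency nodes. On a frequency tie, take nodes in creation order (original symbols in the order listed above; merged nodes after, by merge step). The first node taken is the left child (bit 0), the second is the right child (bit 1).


Huffman tree construction:
Step 1: Merge G(5) + H(15) = 20
Step 2: Merge I(19) + (G+H)(20) = 39
Step 3: Merge D(21) + E(30) = 51
Step 4: Merge (I+(G+H))(39) + (D+E)(51) = 90
Read each symbol's code off the tree from the root (left child = 0, right child = 1).

Codes:
  D: 10 (length 2)
  E: 11 (length 2)
  I: 00 (length 2)
  G: 010 (length 3)
  H: 011 (length 3)
Average code length: 200/90 = 2.2222 bits/symbol


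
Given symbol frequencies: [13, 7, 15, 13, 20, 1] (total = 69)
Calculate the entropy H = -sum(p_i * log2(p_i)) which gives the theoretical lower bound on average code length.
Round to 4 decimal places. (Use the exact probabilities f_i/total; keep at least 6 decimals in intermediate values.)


Per-symbol terms -p_i * log2(p_i) with p_i = f_i/69:
  p = 13/69 = 0.188406: log2(p) = -2.408085, -p*log2(p) = 0.453697
  p = 7/69 = 0.101449: log2(p) = -3.301170, -p*log2(p) = 0.334901
  p = 15/69 = 0.217391: log2(p) = -2.201634, -p*log2(p) = 0.478616
  p = 13/69 = 0.188406: log2(p) = -2.408085, -p*log2(p) = 0.453697
  p = 20/69 = 0.289855: log2(p) = -1.786596, -p*log2(p) = 0.517854
  p = 1/69 = 0.014493: log2(p) = -6.108524, -p*log2(p) = 0.088529
H = 0.453697 + 0.334901 + 0.478616 + 0.453697 + 0.517854 + 0.088529 = 2.327294

H = 2.3273 bits/symbol


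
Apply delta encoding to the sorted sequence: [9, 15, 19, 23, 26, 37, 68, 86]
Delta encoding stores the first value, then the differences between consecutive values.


First value: 9
Deltas:
  15 - 9 = 6
  19 - 15 = 4
  23 - 19 = 4
  26 - 23 = 3
  37 - 26 = 11
  68 - 37 = 31
  86 - 68 = 18


Delta encoded: [9, 6, 4, 4, 3, 11, 31, 18]


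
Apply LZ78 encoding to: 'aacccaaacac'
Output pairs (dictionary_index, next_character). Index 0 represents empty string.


LZ78 encoding steps:
Dictionary: {0: ''}
Step 1: w='' (idx 0), next='a' -> output (0, 'a'), add 'a' as idx 1
Step 2: w='a' (idx 1), next='c' -> output (1, 'c'), add 'ac' as idx 2
Step 3: w='' (idx 0), next='c' -> output (0, 'c'), add 'c' as idx 3
Step 4: w='c' (idx 3), next='a' -> output (3, 'a'), add 'ca' as idx 4
Step 5: w='a' (idx 1), next='a' -> output (1, 'a'), add 'aa' as idx 5
Step 6: w='ca' (idx 4), next='c' -> output (4, 'c'), add 'cac' as idx 6


Encoded: [(0, 'a'), (1, 'c'), (0, 'c'), (3, 'a'), (1, 'a'), (4, 'c')]


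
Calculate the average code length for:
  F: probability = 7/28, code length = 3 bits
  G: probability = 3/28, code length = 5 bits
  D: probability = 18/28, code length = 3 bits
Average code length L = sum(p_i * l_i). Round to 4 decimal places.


Weighted contributions p_i * l_i:
  F: (7/28) * 3 = 21/28
  G: (3/28) * 5 = 15/28
  D: (18/28) * 3 = 54/28
Sum = (21 + 15 + 54)/28 = 90/28

L = 90/28 = 3.2143 bits/symbol


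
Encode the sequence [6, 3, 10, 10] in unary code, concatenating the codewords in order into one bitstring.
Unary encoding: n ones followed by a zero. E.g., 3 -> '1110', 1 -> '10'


Encode each number as n ones followed by a terminating 0:
  6 -> 1111110 (7 bits)
  3 -> 1110 (4 bits)
  10 -> 11111111110 (11 bits)
  10 -> 11111111110 (11 bits)
Total length = 7 + 4 + 11 + 11 = 33 bits.

Unary([6, 3, 10, 10]) = 111111011101111111111011111111110 (33 bits)


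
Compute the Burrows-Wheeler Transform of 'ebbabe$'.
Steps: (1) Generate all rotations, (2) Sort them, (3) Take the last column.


Rotations (sorted):
  0: $ebbabe -> last char: e
  1: abe$ebb -> last char: b
  2: babe$eb -> last char: b
  3: bbabe$e -> last char: e
  4: be$ebba -> last char: a
  5: e$ebbab -> last char: b
  6: ebbabe$ -> last char: $


BWT = ebbeab$


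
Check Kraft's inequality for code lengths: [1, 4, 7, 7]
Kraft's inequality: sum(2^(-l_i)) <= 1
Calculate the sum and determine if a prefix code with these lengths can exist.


Sum = 2^(-1) + 2^(-4) + 2^(-7) + 2^(-7)
    = 0.5 + 0.0625 + 0.0078125 + 0.0078125
    = 74/128 = 0.578125
Since 0.578125 <= 1, Kraft's inequality IS satisfied.
A prefix code with these lengths CAN exist.

Kraft sum = 0.578125. Satisfied.


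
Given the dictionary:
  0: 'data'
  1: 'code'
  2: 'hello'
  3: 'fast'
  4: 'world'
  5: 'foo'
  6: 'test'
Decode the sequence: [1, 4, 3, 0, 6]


Look up each index in the dictionary:
  1 -> 'code'
  4 -> 'world'
  3 -> 'fast'
  0 -> 'data'
  6 -> 'test'

Decoded: "code world fast data test"


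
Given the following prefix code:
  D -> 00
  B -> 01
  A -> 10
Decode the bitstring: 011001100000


Decoding step by step:
Bits 01 -> B
Bits 10 -> A
Bits 01 -> B
Bits 10 -> A
Bits 00 -> D
Bits 00 -> D


Decoded message: BABADD


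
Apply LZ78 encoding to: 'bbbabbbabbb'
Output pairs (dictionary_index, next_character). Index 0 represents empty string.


LZ78 encoding steps:
Dictionary: {0: ''}
Step 1: w='' (idx 0), next='b' -> output (0, 'b'), add 'b' as idx 1
Step 2: w='b' (idx 1), next='b' -> output (1, 'b'), add 'bb' as idx 2
Step 3: w='' (idx 0), next='a' -> output (0, 'a'), add 'a' as idx 3
Step 4: w='bb' (idx 2), next='b' -> output (2, 'b'), add 'bbb' as idx 4
Step 5: w='a' (idx 3), next='b' -> output (3, 'b'), add 'ab' as idx 5
Step 6: w='bb' (idx 2), end of input -> output (2, '')


Encoded: [(0, 'b'), (1, 'b'), (0, 'a'), (2, 'b'), (3, 'b'), (2, '')]


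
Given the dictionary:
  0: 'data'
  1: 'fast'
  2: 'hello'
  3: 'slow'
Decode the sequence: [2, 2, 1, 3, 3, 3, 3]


Look up each index in the dictionary:
  2 -> 'hello'
  2 -> 'hello'
  1 -> 'fast'
  3 -> 'slow'
  3 -> 'slow'
  3 -> 'slow'
  3 -> 'slow'

Decoded: "hello hello fast slow slow slow slow"


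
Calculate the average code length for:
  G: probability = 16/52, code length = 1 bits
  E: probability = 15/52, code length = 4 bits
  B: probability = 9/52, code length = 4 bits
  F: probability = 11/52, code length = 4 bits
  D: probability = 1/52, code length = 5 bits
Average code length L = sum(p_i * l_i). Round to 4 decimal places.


Weighted contributions p_i * l_i:
  G: (16/52) * 1 = 16/52
  E: (15/52) * 4 = 60/52
  B: (9/52) * 4 = 36/52
  F: (11/52) * 4 = 44/52
  D: (1/52) * 5 = 5/52
Sum = (16 + 60 + 36 + 44 + 5)/52 = 161/52

L = 161/52 = 3.0962 bits/symbol


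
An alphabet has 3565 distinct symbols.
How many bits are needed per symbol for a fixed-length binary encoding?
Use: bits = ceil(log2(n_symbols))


log2(3565) = 11.7997
Bracket: 2^11 = 2048 < 3565 <= 2^12 = 4096
So ceil(log2(3565)) = 12

bits = ceil(log2(3565)) = ceil(11.7997) = 12 bits


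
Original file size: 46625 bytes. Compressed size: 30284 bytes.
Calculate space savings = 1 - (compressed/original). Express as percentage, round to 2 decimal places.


ratio = compressed/original = 30284/46625 = 0.649523
savings = 1 - ratio = 1 - 0.649523 = 0.350477
as a percentage: 0.350477 * 100 = 35.05%

Space savings = 1 - 30284/46625 = 35.05%


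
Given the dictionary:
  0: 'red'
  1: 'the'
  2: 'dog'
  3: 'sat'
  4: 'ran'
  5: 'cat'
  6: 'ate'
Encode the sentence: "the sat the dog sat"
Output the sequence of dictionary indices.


Look up each word in the dictionary:
  'the' -> 1
  'sat' -> 3
  'the' -> 1
  'dog' -> 2
  'sat' -> 3

Encoded: [1, 3, 1, 2, 3]


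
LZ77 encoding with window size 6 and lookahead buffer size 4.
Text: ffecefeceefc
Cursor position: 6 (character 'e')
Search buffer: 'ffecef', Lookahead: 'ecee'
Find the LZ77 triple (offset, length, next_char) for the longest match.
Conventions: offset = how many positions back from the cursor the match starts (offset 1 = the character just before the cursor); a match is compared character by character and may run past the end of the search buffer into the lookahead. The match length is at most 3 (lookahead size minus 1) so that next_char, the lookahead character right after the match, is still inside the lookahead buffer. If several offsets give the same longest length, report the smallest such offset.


Try each offset into the search buffer:
  offset=1 (pos 5, char 'f'): match length 0
  offset=2 (pos 4, char 'e'): match length 1
  offset=3 (pos 3, char 'c'): match length 0
  offset=4 (pos 2, char 'e'): match length 3
  offset=5 (pos 1, char 'f'): match length 0
  offset=6 (pos 0, char 'f'): match length 0
Longest match has length 3 at offset 4.
next_char = character at position 6 + 3 = 9 -> 'e'

Best match: offset=4, length=3 (matching 'ece' starting at position 2)
LZ77 triple: (4, 3, 'e')


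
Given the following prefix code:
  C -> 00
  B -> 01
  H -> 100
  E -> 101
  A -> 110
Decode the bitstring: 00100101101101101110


Decoding step by step:
Bits 00 -> C
Bits 100 -> H
Bits 101 -> E
Bits 101 -> E
Bits 101 -> E
Bits 101 -> E
Bits 110 -> A


Decoded message: CHEEEEA


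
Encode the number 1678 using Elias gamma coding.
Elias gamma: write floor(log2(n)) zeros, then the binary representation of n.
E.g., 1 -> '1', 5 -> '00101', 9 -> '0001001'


num_bits = floor(log2(1678)) + 1 = 11
leading_zeros = num_bits - 1 = 10
binary(1678) = 11010001110

Elias gamma(1678) = '0000000000' + '11010001110' = 000000000011010001110 (21 bits)


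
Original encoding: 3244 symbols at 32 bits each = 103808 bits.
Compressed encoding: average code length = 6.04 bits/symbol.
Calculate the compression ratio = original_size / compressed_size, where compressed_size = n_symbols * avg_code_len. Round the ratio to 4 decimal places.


original_size = n_symbols * orig_bits = 3244 * 32 = 103808 bits
compressed_size = n_symbols * avg_code_len = 3244 * 6.04 = 19593.76 bits
ratio = original_size / compressed_size = 103808 / 19593.76 = 5.298

Compression ratio = 5.298


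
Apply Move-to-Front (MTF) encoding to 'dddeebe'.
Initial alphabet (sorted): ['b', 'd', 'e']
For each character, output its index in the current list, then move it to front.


MTF encoding:
'd': index 1 in ['b', 'd', 'e'] -> ['d', 'b', 'e']
'd': index 0 in ['d', 'b', 'e'] -> ['d', 'b', 'e']
'd': index 0 in ['d', 'b', 'e'] -> ['d', 'b', 'e']
'e': index 2 in ['d', 'b', 'e'] -> ['e', 'd', 'b']
'e': index 0 in ['e', 'd', 'b'] -> ['e', 'd', 'b']
'b': index 2 in ['e', 'd', 'b'] -> ['b', 'e', 'd']
'e': index 1 in ['b', 'e', 'd'] -> ['e', 'b', 'd']


Output: [1, 0, 0, 2, 0, 2, 1]


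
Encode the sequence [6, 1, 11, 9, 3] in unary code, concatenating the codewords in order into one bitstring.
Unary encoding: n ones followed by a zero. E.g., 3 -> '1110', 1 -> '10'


Encode each number as n ones followed by a terminating 0:
  6 -> 1111110 (7 bits)
  1 -> 10 (2 bits)
  11 -> 111111111110 (12 bits)
  9 -> 1111111110 (10 bits)
  3 -> 1110 (4 bits)
Total length = 7 + 2 + 12 + 10 + 4 = 35 bits.

Unary([6, 1, 11, 9, 3]) = 11111101011111111111011111111101110 (35 bits)


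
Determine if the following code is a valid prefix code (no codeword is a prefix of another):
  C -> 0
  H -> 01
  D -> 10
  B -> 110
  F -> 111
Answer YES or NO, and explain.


Checking each pair (does one codeword prefix another?):
  C='0' vs H='01': prefix -- VIOLATION

NO -- this is NOT a valid prefix code. C (0) is a prefix of H (01).


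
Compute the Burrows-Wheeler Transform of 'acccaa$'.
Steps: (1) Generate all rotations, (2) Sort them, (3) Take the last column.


Rotations (sorted):
  0: $acccaa -> last char: a
  1: a$accca -> last char: a
  2: aa$accc -> last char: c
  3: acccaa$ -> last char: $
  4: caa$acc -> last char: c
  5: ccaa$ac -> last char: c
  6: cccaa$a -> last char: a


BWT = aac$cca


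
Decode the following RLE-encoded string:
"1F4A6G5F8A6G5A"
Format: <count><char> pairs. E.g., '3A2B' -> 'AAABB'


Expanding each <count><char> pair:
  1F -> 'F'
  4A -> 'AAAA'
  6G -> 'GGGGGG'
  5F -> 'FFFFF'
  8A -> 'AAAAAAAA'
  6G -> 'GGGGGG'
  5A -> 'AAAAA'

Decoded = FAAAAGGGGGGFFFFFAAAAAAAAGGGGGGAAAAA


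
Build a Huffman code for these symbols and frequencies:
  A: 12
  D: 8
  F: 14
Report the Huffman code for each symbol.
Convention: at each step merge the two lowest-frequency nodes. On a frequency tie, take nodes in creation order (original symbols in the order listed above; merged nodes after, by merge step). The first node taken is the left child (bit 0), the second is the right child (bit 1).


Huffman tree construction:
Step 1: Merge D(8) + A(12) = 20
Step 2: Merge F(14) + (D+A)(20) = 34
Read each symbol's code off the tree from the root (left child = 0, right child = 1).

Codes:
  A: 11 (length 2)
  D: 10 (length 2)
  F: 0 (length 1)
Average code length: 54/34 = 1.5882 bits/symbol


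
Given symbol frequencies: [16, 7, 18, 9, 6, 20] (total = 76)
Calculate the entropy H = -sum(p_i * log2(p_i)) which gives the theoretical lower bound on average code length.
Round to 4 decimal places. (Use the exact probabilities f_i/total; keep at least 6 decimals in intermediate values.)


Per-symbol terms -p_i * log2(p_i) with p_i = f_i/76:
  p = 16/76 = 0.210526: log2(p) = -2.247928, -p*log2(p) = 0.473248
  p = 7/76 = 0.092105: log2(p) = -3.440573, -p*log2(p) = 0.316895
  p = 18/76 = 0.236842: log2(p) = -2.078003, -p*log2(p) = 0.492158
  p = 9/76 = 0.118421: log2(p) = -3.078003, -p*log2(p) = 0.364500
  p = 6/76 = 0.078947: log2(p) = -3.662965, -p*log2(p) = 0.289181
  p = 20/76 = 0.263158: log2(p) = -1.925999, -p*log2(p) = 0.506842
H = 0.473248 + 0.316895 + 0.492158 + 0.364500 + 0.289181 + 0.506842 = 2.442824

H = 2.4428 bits/symbol


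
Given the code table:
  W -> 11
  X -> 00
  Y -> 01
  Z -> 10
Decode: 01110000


Decoding:
01 -> Y
11 -> W
00 -> X
00 -> X


Result: YWXX


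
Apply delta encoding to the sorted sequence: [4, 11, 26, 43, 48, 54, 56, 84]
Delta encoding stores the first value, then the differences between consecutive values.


First value: 4
Deltas:
  11 - 4 = 7
  26 - 11 = 15
  43 - 26 = 17
  48 - 43 = 5
  54 - 48 = 6
  56 - 54 = 2
  84 - 56 = 28


Delta encoded: [4, 7, 15, 17, 5, 6, 2, 28]


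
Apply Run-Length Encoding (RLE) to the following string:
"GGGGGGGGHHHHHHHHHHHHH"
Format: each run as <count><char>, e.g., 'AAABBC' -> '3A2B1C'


Scanning runs left to right:
  i=0: run of 'G' x 8 -> '8G'
  i=8: run of 'H' x 13 -> '13H'

RLE = 8G13H


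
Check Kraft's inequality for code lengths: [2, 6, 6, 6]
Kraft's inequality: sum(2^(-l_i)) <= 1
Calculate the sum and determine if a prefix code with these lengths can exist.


Sum = 2^(-2) + 2^(-6) + 2^(-6) + 2^(-6)
    = 0.25 + 0.015625 + 0.015625 + 0.015625
    = 19/64 = 0.296875
Since 0.296875 <= 1, Kraft's inequality IS satisfied.
A prefix code with these lengths CAN exist.

Kraft sum = 0.296875. Satisfied.


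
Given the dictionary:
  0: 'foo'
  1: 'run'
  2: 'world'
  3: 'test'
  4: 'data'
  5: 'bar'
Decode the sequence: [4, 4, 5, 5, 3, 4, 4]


Look up each index in the dictionary:
  4 -> 'data'
  4 -> 'data'
  5 -> 'bar'
  5 -> 'bar'
  3 -> 'test'
  4 -> 'data'
  4 -> 'data'

Decoded: "data data bar bar test data data"


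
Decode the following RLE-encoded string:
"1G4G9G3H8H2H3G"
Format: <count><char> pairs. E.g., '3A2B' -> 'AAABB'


Expanding each <count><char> pair:
  1G -> 'G'
  4G -> 'GGGG'
  9G -> 'GGGGGGGGG'
  3H -> 'HHH'
  8H -> 'HHHHHHHH'
  2H -> 'HH'
  3G -> 'GGG'

Decoded = GGGGGGGGGGGGGGHHHHHHHHHHHHHGGG


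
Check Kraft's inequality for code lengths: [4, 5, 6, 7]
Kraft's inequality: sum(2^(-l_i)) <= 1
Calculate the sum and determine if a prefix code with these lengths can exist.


Sum = 2^(-4) + 2^(-5) + 2^(-6) + 2^(-7)
    = 0.0625 + 0.03125 + 0.015625 + 0.0078125
    = 15/128 = 0.1171875
Since 0.1171875 <= 1, Kraft's inequality IS satisfied.
A prefix code with these lengths CAN exist.

Kraft sum = 0.1171875. Satisfied.


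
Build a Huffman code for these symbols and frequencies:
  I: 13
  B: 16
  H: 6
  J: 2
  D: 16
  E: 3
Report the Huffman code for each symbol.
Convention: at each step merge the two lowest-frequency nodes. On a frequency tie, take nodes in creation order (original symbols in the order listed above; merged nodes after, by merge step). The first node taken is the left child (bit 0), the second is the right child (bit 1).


Huffman tree construction:
Step 1: Merge J(2) + E(3) = 5
Step 2: Merge (J+E)(5) + H(6) = 11
Step 3: Merge ((J+E)+H)(11) + I(13) = 24
Step 4: Merge B(16) + D(16) = 32
Step 5: Merge (((J+E)+H)+I)(24) + (B+D)(32) = 56
Read each symbol's code off the tree from the root (left child = 0, right child = 1).

Codes:
  I: 01 (length 2)
  B: 10 (length 2)
  H: 001 (length 3)
  J: 0000 (length 4)
  D: 11 (length 2)
  E: 0001 (length 4)
Average code length: 128/56 = 2.2857 bits/symbol


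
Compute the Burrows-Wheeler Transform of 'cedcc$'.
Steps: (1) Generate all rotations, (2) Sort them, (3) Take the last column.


Rotations (sorted):
  0: $cedcc -> last char: c
  1: c$cedc -> last char: c
  2: cc$ced -> last char: d
  3: cedcc$ -> last char: $
  4: dcc$ce -> last char: e
  5: edcc$c -> last char: c


BWT = ccd$ec


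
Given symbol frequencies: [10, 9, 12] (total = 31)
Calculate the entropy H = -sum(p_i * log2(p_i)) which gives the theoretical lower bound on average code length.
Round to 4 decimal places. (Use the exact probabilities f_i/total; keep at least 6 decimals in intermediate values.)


Per-symbol terms -p_i * log2(p_i) with p_i = f_i/31:
  p = 10/31 = 0.322581: log2(p) = -1.632268, -p*log2(p) = 0.526538
  p = 9/31 = 0.290323: log2(p) = -1.784271, -p*log2(p) = 0.518014
  p = 12/31 = 0.387097: log2(p) = -1.369234, -p*log2(p) = 0.530026
H = 0.526538 + 0.518014 + 0.530026 = 1.574578

H = 1.5746 bits/symbol
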